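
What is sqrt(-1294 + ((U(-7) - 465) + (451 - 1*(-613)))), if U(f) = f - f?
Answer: I*sqrt(695) ≈ 26.363*I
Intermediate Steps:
U(f) = 0
sqrt(-1294 + ((U(-7) - 465) + (451 - 1*(-613)))) = sqrt(-1294 + ((0 - 465) + (451 - 1*(-613)))) = sqrt(-1294 + (-465 + (451 + 613))) = sqrt(-1294 + (-465 + 1064)) = sqrt(-1294 + 599) = sqrt(-695) = I*sqrt(695)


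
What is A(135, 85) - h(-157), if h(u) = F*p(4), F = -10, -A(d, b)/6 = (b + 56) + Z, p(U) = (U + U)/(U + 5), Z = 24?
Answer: -8830/9 ≈ -981.11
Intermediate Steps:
p(U) = 2*U/(5 + U) (p(U) = (2*U)/(5 + U) = 2*U/(5 + U))
A(d, b) = -480 - 6*b (A(d, b) = -6*((b + 56) + 24) = -6*((56 + b) + 24) = -6*(80 + b) = -480 - 6*b)
h(u) = -80/9 (h(u) = -20*4/(5 + 4) = -20*4/9 = -10*8/9 = -80/9)
A(135, 85) - h(-157) = (-480 - 6*85) - 1*(-80/9) = (-480 - 510) + 80/9 = -990 + 80/9 = -8830/9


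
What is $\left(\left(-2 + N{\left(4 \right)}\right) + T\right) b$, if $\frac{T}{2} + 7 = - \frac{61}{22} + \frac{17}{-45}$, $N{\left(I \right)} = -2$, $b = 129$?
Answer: $- \frac{517247}{165} \approx -3134.8$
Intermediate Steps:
$T = - \frac{10049}{495}$ ($T = -14 + 2 \left(- \frac{61}{22} + \frac{17}{-45}\right) = -14 + 2 \left(\left(-61\right) \frac{1}{22} + 17 \left(- \frac{1}{45}\right)\right) = -14 + 2 \left(- \frac{61}{22} - \frac{17}{45}\right) = -14 + 2 \left(- \frac{3119}{990}\right) = -14 - \frac{3119}{495} = - \frac{10049}{495} \approx -20.301$)
$\left(\left(-2 + N{\left(4 \right)}\right) + T\right) b = \left(\left(-2 - 2\right) - \frac{10049}{495}\right) 129 = \left(-4 - \frac{10049}{495}\right) 129 = \left(- \frac{12029}{495}\right) 129 = - \frac{517247}{165}$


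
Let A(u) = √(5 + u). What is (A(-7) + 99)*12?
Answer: 1188 + 12*I*√2 ≈ 1188.0 + 16.971*I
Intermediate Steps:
(A(-7) + 99)*12 = (√(5 - 7) + 99)*12 = (√(-2) + 99)*12 = (I*√2 + 99)*12 = (99 + I*√2)*12 = 1188 + 12*I*√2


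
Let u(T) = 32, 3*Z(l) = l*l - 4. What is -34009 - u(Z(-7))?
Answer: -34041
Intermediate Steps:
Z(l) = -4/3 + l²/3 (Z(l) = (l*l - 4)/3 = (l² - 4)/3 = (-4 + l²)/3 = -4/3 + l²/3)
-34009 - u(Z(-7)) = -34009 - 1*32 = -34009 - 32 = -34041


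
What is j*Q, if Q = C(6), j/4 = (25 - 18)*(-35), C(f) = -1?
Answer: 980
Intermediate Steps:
j = -980 (j = 4*((25 - 18)*(-35)) = 4*(7*(-35)) = 4*(-245) = -980)
Q = -1
j*Q = -980*(-1) = 980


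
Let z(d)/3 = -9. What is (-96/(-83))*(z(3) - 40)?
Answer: -6432/83 ≈ -77.494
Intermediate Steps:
z(d) = -27 (z(d) = 3*(-9) = -27)
(-96/(-83))*(z(3) - 40) = (-96/(-83))*(-27 - 40) = -96*(-1/83)*(-67) = (96/83)*(-67) = -6432/83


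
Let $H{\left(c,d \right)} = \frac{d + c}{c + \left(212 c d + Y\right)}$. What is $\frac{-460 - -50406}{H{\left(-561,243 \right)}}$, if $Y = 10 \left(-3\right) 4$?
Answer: $\frac{240582864587}{53} \approx 4.5393 \cdot 10^{9}$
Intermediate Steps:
$Y = -120$ ($Y = \left(-30\right) 4 = -120$)
$H{\left(c,d \right)} = \frac{c + d}{-120 + c + 212 c d}$ ($H{\left(c,d \right)} = \frac{d + c}{c + \left(212 c d - 120\right)} = \frac{c + d}{c + \left(212 c d - 120\right)} = \frac{c + d}{c + \left(-120 + 212 c d\right)} = \frac{c + d}{-120 + c + 212 c d}$)
$\frac{-460 - -50406}{H{\left(-561,243 \right)}} = \frac{-460 - -50406}{\frac{1}{-120 - 561 + 212 \left(-561\right) 243} \left(-561 + 243\right)} = \frac{-460 + 50406}{\frac{1}{-120 - 561 - 28900476} \left(-318\right)} = \frac{49946}{\frac{1}{-28901157} \left(-318\right)} = \frac{49946}{\left(- \frac{1}{28901157}\right) \left(-318\right)} = \frac{49946}{\frac{106}{9633719}} = 49946 \cdot \frac{9633719}{106} = \frac{240582864587}{53}$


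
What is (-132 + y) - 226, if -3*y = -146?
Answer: -928/3 ≈ -309.33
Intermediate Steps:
y = 146/3 (y = -1/3*(-146) = 146/3 ≈ 48.667)
(-132 + y) - 226 = (-132 + 146/3) - 226 = -250/3 - 226 = -928/3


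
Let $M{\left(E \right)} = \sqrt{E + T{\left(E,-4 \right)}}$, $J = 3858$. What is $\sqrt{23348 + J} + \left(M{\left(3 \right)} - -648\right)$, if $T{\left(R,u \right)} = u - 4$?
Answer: $648 + \sqrt{27206} + i \sqrt{5} \approx 812.94 + 2.2361 i$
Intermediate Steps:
$T{\left(R,u \right)} = -4 + u$
$M{\left(E \right)} = \sqrt{-8 + E}$ ($M{\left(E \right)} = \sqrt{E - 8} = \sqrt{-8 + E}$)
$\sqrt{23348 + J} + \left(M{\left(3 \right)} - -648\right) = \sqrt{23348 + 3858} + \left(\sqrt{-8 + 3} - -648\right) = \sqrt{27206} + \left(\sqrt{-5} + 648\right) = \sqrt{27206} + \left(i \sqrt{5} + 648\right) = \sqrt{27206} + \left(648 + i \sqrt{5}\right) = 648 + \sqrt{27206} + i \sqrt{5}$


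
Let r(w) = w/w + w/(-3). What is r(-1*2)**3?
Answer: 125/27 ≈ 4.6296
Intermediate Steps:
r(w) = 1 - w/3 (r(w) = 1 + w*(-1/3) = 1 - w/3)
r(-1*2)**3 = (1 - (-1)*2/3)**3 = (1 - 1/3*(-2))**3 = (1 + 2/3)**3 = (5/3)**3 = 125/27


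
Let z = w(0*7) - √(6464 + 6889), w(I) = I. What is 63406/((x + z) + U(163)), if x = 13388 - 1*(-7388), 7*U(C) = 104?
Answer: 21531663104/7060024333 + 3106894*√13353/21180072999 ≈ 3.0667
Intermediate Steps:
U(C) = 104/7 (U(C) = (⅐)*104 = 104/7)
x = 20776 (x = 13388 + 7388 = 20776)
z = -√13353 (z = 0*7 - √(6464 + 6889) = 0 - √13353 = -√13353 ≈ -115.56)
63406/((x + z) + U(163)) = 63406/((20776 - √13353) + 104/7) = 63406/(145536/7 - √13353)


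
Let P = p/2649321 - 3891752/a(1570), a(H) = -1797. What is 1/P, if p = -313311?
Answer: 528981093/1145548586725 ≈ 0.00046177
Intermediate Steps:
P = 1145548586725/528981093 (P = -313311/2649321 - 3891752/(-1797) = -313311*1/2649321 - 3891752*(-1/1797) = -104437/883107 + 3891752/1797 = 1145548586725/528981093 ≈ 2165.6)
1/P = 1/(1145548586725/528981093) = 528981093/1145548586725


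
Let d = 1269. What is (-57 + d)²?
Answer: 1468944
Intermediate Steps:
(-57 + d)² = (-57 + 1269)² = 1212² = 1468944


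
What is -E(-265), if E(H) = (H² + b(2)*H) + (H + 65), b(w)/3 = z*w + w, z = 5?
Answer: -60485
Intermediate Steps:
b(w) = 18*w (b(w) = 3*(5*w + w) = 3*(6*w) = 18*w)
E(H) = 65 + H² + 37*H (E(H) = (H² + (18*2)*H) + (H + 65) = (H² + 36*H) + (65 + H) = 65 + H² + 37*H)
-E(-265) = -(65 + (-265)² + 37*(-265)) = -(65 + 70225 - 9805) = -1*60485 = -60485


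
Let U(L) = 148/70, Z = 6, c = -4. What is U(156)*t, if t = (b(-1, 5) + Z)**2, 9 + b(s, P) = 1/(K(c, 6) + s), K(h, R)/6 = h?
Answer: 427424/21875 ≈ 19.539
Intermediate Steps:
K(h, R) = 6*h
b(s, P) = -9 + 1/(-24 + s) (b(s, P) = -9 + 1/(6*(-4) + s) = -9 + 1/(-24 + s))
U(L) = 74/35 (U(L) = 148*(1/70) = 74/35)
t = 5776/625 (t = ((217 - 9*(-1))/(-24 - 1) + 6)**2 = ((217 + 9)/(-25) + 6)**2 = (-1/25*226 + 6)**2 = (-226/25 + 6)**2 = (-76/25)**2 = 5776/625 ≈ 9.2416)
U(156)*t = (74/35)*(5776/625) = 427424/21875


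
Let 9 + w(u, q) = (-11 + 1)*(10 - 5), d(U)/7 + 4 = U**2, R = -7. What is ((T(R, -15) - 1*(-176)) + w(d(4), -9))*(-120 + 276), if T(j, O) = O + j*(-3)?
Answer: 19188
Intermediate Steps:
T(j, O) = O - 3*j
d(U) = -28 + 7*U**2
w(u, q) = -59 (w(u, q) = -9 + (-11 + 1)*(10 - 5) = -9 - 10*5 = -9 - 50 = -59)
((T(R, -15) - 1*(-176)) + w(d(4), -9))*(-120 + 276) = (((-15 - 3*(-7)) - 1*(-176)) - 59)*(-120 + 276) = (((-15 + 21) + 176) - 59)*156 = ((6 + 176) - 59)*156 = (182 - 59)*156 = 123*156 = 19188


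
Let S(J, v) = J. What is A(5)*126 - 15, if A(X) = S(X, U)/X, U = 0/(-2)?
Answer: 111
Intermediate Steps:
U = 0 (U = 0*(-1/2) = 0)
A(X) = 1 (A(X) = X/X = 1)
A(5)*126 - 15 = 1*126 - 15 = 126 - 15 = 111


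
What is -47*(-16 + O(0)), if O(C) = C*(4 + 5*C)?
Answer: 752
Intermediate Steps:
-47*(-16 + O(0)) = -47*(-16 + 0*(4 + 5*0)) = -47*(-16 + 0*(4 + 0)) = -47*(-16 + 0*4) = -47*(-16 + 0) = -47*(-16) = 752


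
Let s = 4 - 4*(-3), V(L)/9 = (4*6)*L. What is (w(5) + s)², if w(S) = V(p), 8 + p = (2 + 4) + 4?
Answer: 200704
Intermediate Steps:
p = 2 (p = -8 + ((2 + 4) + 4) = -8 + (6 + 4) = -8 + 10 = 2)
V(L) = 216*L (V(L) = 9*((4*6)*L) = 9*(24*L) = 216*L)
s = 16 (s = 4 + 12 = 16)
w(S) = 432 (w(S) = 216*2 = 432)
(w(5) + s)² = (432 + 16)² = 448² = 200704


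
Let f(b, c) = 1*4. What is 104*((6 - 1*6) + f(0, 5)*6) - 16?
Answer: 2480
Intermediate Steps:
f(b, c) = 4
104*((6 - 1*6) + f(0, 5)*6) - 16 = 104*((6 - 1*6) + 4*6) - 16 = 104*((6 - 6) + 24) - 16 = 104*(0 + 24) - 16 = 104*24 - 16 = 2496 - 16 = 2480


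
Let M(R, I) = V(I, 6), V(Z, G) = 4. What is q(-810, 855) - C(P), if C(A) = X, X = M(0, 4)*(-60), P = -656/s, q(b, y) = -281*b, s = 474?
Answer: 227850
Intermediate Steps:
M(R, I) = 4
P = -328/237 (P = -656/474 = -656*1/474 = -328/237 ≈ -1.3840)
X = -240 (X = 4*(-60) = -240)
C(A) = -240
q(-810, 855) - C(P) = -281*(-810) - 1*(-240) = 227610 + 240 = 227850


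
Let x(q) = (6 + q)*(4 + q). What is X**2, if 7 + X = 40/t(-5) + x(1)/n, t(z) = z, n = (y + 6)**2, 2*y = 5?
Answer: 17598025/83521 ≈ 210.70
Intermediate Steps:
y = 5/2 (y = (1/2)*5 = 5/2 ≈ 2.5000)
n = 289/4 (n = (5/2 + 6)**2 = (17/2)**2 = 289/4 ≈ 72.250)
x(q) = (4 + q)*(6 + q)
X = -4195/289 (X = -7 + (40/(-5) + (24 + 1**2 + 10*1)/(289/4)) = -7 + (40*(-1/5) + (24 + 1 + 10)*(4/289)) = -7 + (-8 + 35*(4/289)) = -7 + (-8 + 140/289) = -7 - 2172/289 = -4195/289 ≈ -14.516)
X**2 = (-4195/289)**2 = 17598025/83521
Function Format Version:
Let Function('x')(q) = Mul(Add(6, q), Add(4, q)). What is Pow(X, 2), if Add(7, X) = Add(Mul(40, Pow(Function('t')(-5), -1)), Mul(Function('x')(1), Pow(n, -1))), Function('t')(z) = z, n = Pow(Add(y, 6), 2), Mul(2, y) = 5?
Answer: Rational(17598025, 83521) ≈ 210.70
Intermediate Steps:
y = Rational(5, 2) (y = Mul(Rational(1, 2), 5) = Rational(5, 2) ≈ 2.5000)
n = Rational(289, 4) (n = Pow(Add(Rational(5, 2), 6), 2) = Pow(Rational(17, 2), 2) = Rational(289, 4) ≈ 72.250)
Function('x')(q) = Mul(Add(4, q), Add(6, q))
X = Rational(-4195, 289) (X = Add(-7, Add(Mul(40, Pow(-5, -1)), Mul(Add(24, Pow(1, 2), Mul(10, 1)), Pow(Rational(289, 4), -1)))) = Add(-7, Add(Mul(40, Rational(-1, 5)), Mul(Add(24, 1, 10), Rational(4, 289)))) = Add(-7, Add(-8, Mul(35, Rational(4, 289)))) = Add(-7, Add(-8, Rational(140, 289))) = Add(-7, Rational(-2172, 289)) = Rational(-4195, 289) ≈ -14.516)
Pow(X, 2) = Pow(Rational(-4195, 289), 2) = Rational(17598025, 83521)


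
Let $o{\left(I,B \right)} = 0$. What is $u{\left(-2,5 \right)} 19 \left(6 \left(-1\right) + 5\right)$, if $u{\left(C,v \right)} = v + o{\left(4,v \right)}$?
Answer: $-95$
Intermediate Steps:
$u{\left(C,v \right)} = v$ ($u{\left(C,v \right)} = v + 0 = v$)
$u{\left(-2,5 \right)} 19 \left(6 \left(-1\right) + 5\right) = 5 \cdot 19 \left(6 \left(-1\right) + 5\right) = 95 \left(-6 + 5\right) = 95 \left(-1\right) = -95$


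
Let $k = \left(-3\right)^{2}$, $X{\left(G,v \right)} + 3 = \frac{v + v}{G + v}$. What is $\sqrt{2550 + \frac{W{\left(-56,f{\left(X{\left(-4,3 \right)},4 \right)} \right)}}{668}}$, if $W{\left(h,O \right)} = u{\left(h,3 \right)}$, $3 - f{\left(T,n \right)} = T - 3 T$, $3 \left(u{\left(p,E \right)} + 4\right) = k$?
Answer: $\frac{\sqrt{284467633}}{334} \approx 50.497$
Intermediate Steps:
$X{\left(G,v \right)} = -3 + \frac{2 v}{G + v}$ ($X{\left(G,v \right)} = -3 + \frac{v + v}{G + v} = -3 + \frac{2 v}{G + v}$)
$k = 9$
$u{\left(p,E \right)} = -1$ ($u{\left(p,E \right)} = -4 + \frac{1}{3} \cdot 9 = -4 + 3 = -1$)
$f{\left(T,n \right)} = 3 + 2 T$ ($f{\left(T,n \right)} = 3 - \left(T - 3 T\right) = 3 - - 2 T = 3 + 2 T$)
$W{\left(h,O \right)} = -1$
$\sqrt{2550 + \frac{W{\left(-56,f{\left(X{\left(-4,3 \right)},4 \right)} \right)}}{668}} = \sqrt{2550 - \frac{1}{668}} = \sqrt{\frac{1703399}{668}} = \frac{\sqrt{284467633}}{334}$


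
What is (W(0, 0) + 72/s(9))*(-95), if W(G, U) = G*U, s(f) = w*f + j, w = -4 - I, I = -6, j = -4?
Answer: -3420/7 ≈ -488.57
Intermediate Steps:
w = 2 (w = -4 - 1*(-6) = -4 + 6 = 2)
s(f) = -4 + 2*f (s(f) = 2*f - 4 = -4 + 2*f)
(W(0, 0) + 72/s(9))*(-95) = (0*0 + 72/(-4 + 2*9))*(-95) = (0 + 72/(-4 + 18))*(-95) = (0 + 72/14)*(-95) = (0 + 72*(1/14))*(-95) = (0 + 36/7)*(-95) = (36/7)*(-95) = -3420/7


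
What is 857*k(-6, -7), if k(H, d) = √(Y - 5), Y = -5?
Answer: 857*I*√10 ≈ 2710.1*I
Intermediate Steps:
k(H, d) = I*√10 (k(H, d) = √(-5 - 5) = √(-10) = I*√10)
857*k(-6, -7) = 857*(I*√10) = 857*I*√10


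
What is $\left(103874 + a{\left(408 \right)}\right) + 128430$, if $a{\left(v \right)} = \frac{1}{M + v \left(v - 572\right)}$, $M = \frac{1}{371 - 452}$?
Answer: $\frac{1259058177311}{5419873} \approx 2.323 \cdot 10^{5}$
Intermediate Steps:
$M = - \frac{1}{81}$ ($M = \frac{1}{-81} = - \frac{1}{81} \approx -0.012346$)
$a{\left(v \right)} = \frac{1}{- \frac{1}{81} + v \left(-572 + v\right)}$ ($a{\left(v \right)} = \frac{1}{- \frac{1}{81} + v \left(v - 572\right)} = \frac{1}{- \frac{1}{81} + v \left(-572 + v\right)}$)
$\left(103874 + a{\left(408 \right)}\right) + 128430 = \left(103874 + \frac{81}{-1 - 18903456 + 81 \cdot 408^{2}}\right) + 128430 = \left(103874 + \frac{81}{-1 - 18903456 + 81 \cdot 166464}\right) + 128430 = \left(103874 + \frac{81}{-1 - 18903456 + 13483584}\right) + 128430 = \left(103874 + \frac{81}{-5419873}\right) + 128430 = \left(103874 + 81 \left(- \frac{1}{5419873}\right)\right) + 128430 = \left(103874 - \frac{81}{5419873}\right) + 128430 = \frac{562983887921}{5419873} + 128430 = \frac{1259058177311}{5419873}$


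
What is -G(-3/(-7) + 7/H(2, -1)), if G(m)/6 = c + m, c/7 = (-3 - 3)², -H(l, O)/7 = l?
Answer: -10581/7 ≈ -1511.6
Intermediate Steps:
H(l, O) = -7*l
c = 252 (c = 7*(-3 - 3)² = 7*(-6)² = 7*36 = 252)
G(m) = 1512 + 6*m (G(m) = 6*(252 + m) = 1512 + 6*m)
-G(-3/(-7) + 7/H(2, -1)) = -(1512 + 6*(-3/(-7) + 7/((-7*2)))) = -(1512 + 6*(-3*(-⅐) + 7/(-14))) = -(1512 + 6*(3/7 + 7*(-1/14))) = -(1512 + 6*(3/7 - ½)) = -(1512 + 6*(-1/14)) = -(1512 - 3/7) = -1*10581/7 = -10581/7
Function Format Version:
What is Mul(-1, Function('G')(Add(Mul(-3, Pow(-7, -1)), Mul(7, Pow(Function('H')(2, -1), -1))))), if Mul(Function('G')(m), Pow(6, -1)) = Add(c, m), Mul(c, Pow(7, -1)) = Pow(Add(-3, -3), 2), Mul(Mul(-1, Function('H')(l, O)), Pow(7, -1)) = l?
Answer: Rational(-10581, 7) ≈ -1511.6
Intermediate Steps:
Function('H')(l, O) = Mul(-7, l)
c = 252 (c = Mul(7, Pow(Add(-3, -3), 2)) = Mul(7, Pow(-6, 2)) = Mul(7, 36) = 252)
Function('G')(m) = Add(1512, Mul(6, m)) (Function('G')(m) = Mul(6, Add(252, m)) = Add(1512, Mul(6, m)))
Mul(-1, Function('G')(Add(Mul(-3, Pow(-7, -1)), Mul(7, Pow(Function('H')(2, -1), -1))))) = Mul(-1, Add(1512, Mul(6, Add(Mul(-3, Pow(-7, -1)), Mul(7, Pow(Mul(-7, 2), -1)))))) = Mul(-1, Add(1512, Mul(6, Add(Mul(-3, Rational(-1, 7)), Mul(7, Pow(-14, -1)))))) = Mul(-1, Add(1512, Mul(6, Add(Rational(3, 7), Mul(7, Rational(-1, 14)))))) = Mul(-1, Add(1512, Mul(6, Add(Rational(3, 7), Rational(-1, 2))))) = Mul(-1, Add(1512, Mul(6, Rational(-1, 14)))) = Mul(-1, Add(1512, Rational(-3, 7))) = Mul(-1, Rational(10581, 7)) = Rational(-10581, 7)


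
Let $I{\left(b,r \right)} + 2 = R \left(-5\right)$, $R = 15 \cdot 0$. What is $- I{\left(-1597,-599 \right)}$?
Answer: $2$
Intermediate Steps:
$R = 0$
$I{\left(b,r \right)} = -2$ ($I{\left(b,r \right)} = -2 + 0 \left(-5\right) = -2 + 0 = -2$)
$- I{\left(-1597,-599 \right)} = \left(-1\right) \left(-2\right) = 2$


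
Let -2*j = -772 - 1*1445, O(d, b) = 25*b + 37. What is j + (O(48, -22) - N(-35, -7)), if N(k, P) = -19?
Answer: 1229/2 ≈ 614.50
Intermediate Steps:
O(d, b) = 37 + 25*b
j = 2217/2 (j = -(-772 - 1*1445)/2 = -(-772 - 1445)/2 = -1/2*(-2217) = 2217/2 ≈ 1108.5)
j + (O(48, -22) - N(-35, -7)) = 2217/2 + ((37 + 25*(-22)) - 1*(-19)) = 2217/2 + ((37 - 550) + 19) = 2217/2 + (-513 + 19) = 2217/2 - 494 = 1229/2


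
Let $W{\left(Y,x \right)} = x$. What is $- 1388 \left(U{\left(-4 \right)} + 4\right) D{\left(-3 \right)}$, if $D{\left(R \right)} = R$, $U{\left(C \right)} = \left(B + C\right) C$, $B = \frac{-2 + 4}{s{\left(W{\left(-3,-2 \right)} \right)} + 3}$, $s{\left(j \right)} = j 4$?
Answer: $\frac{449712}{5} \approx 89942.0$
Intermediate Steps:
$s{\left(j \right)} = 4 j$
$B = - \frac{2}{5}$ ($B = \frac{-2 + 4}{4 \left(-2\right) + 3} = \frac{2}{-8 + 3} = \frac{2}{-5} = 2 \left(- \frac{1}{5}\right) = - \frac{2}{5} \approx -0.4$)
$U{\left(C \right)} = C \left(- \frac{2}{5} + C\right)$ ($U{\left(C \right)} = \left(- \frac{2}{5} + C\right) C = C \left(- \frac{2}{5} + C\right)$)
$- 1388 \left(U{\left(-4 \right)} + 4\right) D{\left(-3 \right)} = - 1388 \left(\frac{1}{5} \left(-4\right) \left(-2 + 5 \left(-4\right)\right) + 4\right) \left(-3\right) = - 1388 \left(\frac{1}{5} \left(-4\right) \left(-2 - 20\right) + 4\right) \left(-3\right) = - 1388 \left(\frac{1}{5} \left(-4\right) \left(-22\right) + 4\right) \left(-3\right) = - 1388 \left(\frac{88}{5} + 4\right) \left(-3\right) = - 1388 \cdot \frac{108}{5} \left(-3\right) = \left(-1388\right) \left(- \frac{324}{5}\right) = \frac{449712}{5}$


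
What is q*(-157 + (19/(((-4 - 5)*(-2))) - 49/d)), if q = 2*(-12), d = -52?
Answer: 145082/39 ≈ 3720.1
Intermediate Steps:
q = -24
q*(-157 + (19/(((-4 - 5)*(-2))) - 49/d)) = -24*(-157 + (19/(((-4 - 5)*(-2))) - 49/(-52))) = -24*(-157 + (19/((-9*(-2))) - 49*(-1/52))) = -24*(-157 + (19/18 + 49/52)) = -24*(-157 + 935/468) = -24*(-72541/468) = 145082/39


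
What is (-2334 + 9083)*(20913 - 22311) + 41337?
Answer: -9393765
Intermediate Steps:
(-2334 + 9083)*(20913 - 22311) + 41337 = 6749*(-1398) + 41337 = -9435102 + 41337 = -9393765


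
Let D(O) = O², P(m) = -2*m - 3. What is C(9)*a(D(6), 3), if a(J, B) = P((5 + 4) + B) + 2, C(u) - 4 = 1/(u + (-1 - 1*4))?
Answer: -425/4 ≈ -106.25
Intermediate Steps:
C(u) = 4 + 1/(-5 + u) (C(u) = 4 + 1/(u + (-1 - 1*4)) = 4 + 1/(u + (-1 - 4)) = 4 + 1/(u - 5) = 4 + 1/(-5 + u))
P(m) = -3 - 2*m
a(J, B) = -19 - 2*B (a(J, B) = (-3 - 2*((5 + 4) + B)) + 2 = (-3 - 2*(9 + B)) + 2 = (-3 + (-18 - 2*B)) + 2 = (-21 - 2*B) + 2 = -19 - 2*B)
C(9)*a(D(6), 3) = ((-19 + 4*9)/(-5 + 9))*(-19 - 2*3) = ((-19 + 36)/4)*(-19 - 6) = ((¼)*17)*(-25) = (17/4)*(-25) = -425/4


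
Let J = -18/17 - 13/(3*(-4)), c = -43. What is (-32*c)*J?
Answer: 1720/51 ≈ 33.725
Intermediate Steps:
J = 5/204 (J = -18*1/17 - 13/(-12) = -18/17 - 13*(-1/12) = -18/17 + 13/12 = 5/204 ≈ 0.024510)
(-32*c)*J = -32*(-43)*(5/204) = 1376*(5/204) = 1720/51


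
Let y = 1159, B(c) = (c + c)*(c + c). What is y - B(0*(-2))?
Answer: 1159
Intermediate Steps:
B(c) = 4*c² (B(c) = (2*c)*(2*c) = 4*c²)
y - B(0*(-2)) = 1159 - 4*(0*(-2))² = 1159 - 4*0² = 1159 - 4*0 = 1159 - 1*0 = 1159 + 0 = 1159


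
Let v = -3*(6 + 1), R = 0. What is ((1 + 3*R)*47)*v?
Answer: -987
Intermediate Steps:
v = -21 (v = -3*7 = -21)
((1 + 3*R)*47)*v = ((1 + 3*0)*47)*(-21) = ((1 + 0)*47)*(-21) = (1*47)*(-21) = 47*(-21) = -987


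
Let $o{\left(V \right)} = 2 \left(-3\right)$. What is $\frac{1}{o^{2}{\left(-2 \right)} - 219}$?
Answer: $- \frac{1}{183} \approx -0.0054645$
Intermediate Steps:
$o{\left(V \right)} = -6$
$\frac{1}{o^{2}{\left(-2 \right)} - 219} = \frac{1}{\left(-6\right)^{2} - 219} = \frac{1}{36 - 219} = \frac{1}{-183} = - \frac{1}{183}$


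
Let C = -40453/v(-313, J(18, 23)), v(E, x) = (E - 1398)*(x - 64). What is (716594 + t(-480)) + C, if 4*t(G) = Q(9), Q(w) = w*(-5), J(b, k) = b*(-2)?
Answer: 30651817018/42775 ≈ 7.1658e+5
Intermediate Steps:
J(b, k) = -2*b
Q(w) = -5*w
t(G) = -45/4 (t(G) = (-5*9)/4 = (¼)*(-45) = -45/4)
v(E, x) = (-1398 + E)*(-64 + x)
C = -40453/171100 (C = -40453/(89472 - (-2796)*18 - 64*(-313) - (-626)*18) = -40453/(89472 - 1398*(-36) + 20032 - 313*(-36)) = -40453/(89472 + 50328 + 20032 + 11268) = -40453/171100 ≈ -0.23643)
(716594 + t(-480)) + C = (716594 - 45/4) - 40453/171100 = 2866331/4 - 40453/171100 = 30651817018/42775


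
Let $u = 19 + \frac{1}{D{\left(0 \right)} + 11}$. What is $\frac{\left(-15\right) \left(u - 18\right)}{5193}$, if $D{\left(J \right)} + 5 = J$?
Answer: $- \frac{35}{10386} \approx -0.0033699$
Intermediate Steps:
$D{\left(J \right)} = -5 + J$
$u = \frac{115}{6}$ ($u = 19 + \frac{1}{\left(-5 + 0\right) + 11} = 19 + \frac{1}{-5 + 11} = 19 + \frac{1}{6} = \frac{115}{6} \approx 19.167$)
$\frac{\left(-15\right) \left(u - 18\right)}{5193} = \frac{\left(-15\right) \left(\frac{115}{6} - 18\right)}{5193} = \left(-15\right) \frac{7}{6} \cdot \frac{1}{5193} = \left(- \frac{35}{2}\right) \frac{1}{5193} = - \frac{35}{10386}$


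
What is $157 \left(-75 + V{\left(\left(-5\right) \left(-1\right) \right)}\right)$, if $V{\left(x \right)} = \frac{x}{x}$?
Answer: $-11618$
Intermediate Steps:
$V{\left(x \right)} = 1$
$157 \left(-75 + V{\left(\left(-5\right) \left(-1\right) \right)}\right) = 157 \left(-75 + 1\right) = 157 \left(-74\right) = -11618$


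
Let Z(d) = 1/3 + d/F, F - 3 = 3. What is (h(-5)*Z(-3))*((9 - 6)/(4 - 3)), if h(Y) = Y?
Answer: 5/2 ≈ 2.5000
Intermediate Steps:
F = 6 (F = 3 + 3 = 6)
Z(d) = 1/3 + d/6
(h(-5)*Z(-3))*((9 - 6)/(4 - 3)) = (-5*(1/3 + (1/6)*(-3)))*((9 - 6)/(4 - 3)) = (-5*(1/3 - 1/2))*(3/1) = (-5*(-1/6))*(3*1) = (5/6)*3 = 5/2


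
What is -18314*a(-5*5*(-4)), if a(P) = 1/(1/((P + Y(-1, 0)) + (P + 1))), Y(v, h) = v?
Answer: -3662800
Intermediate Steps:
a(P) = 2*P (a(P) = 1/(1/((P - 1) + (P + 1))) = 1/(1/((-1 + P) + (1 + P))) = 1/(1/(2*P)) = 2*P)
-18314*a(-5*5*(-4)) = -36628*-5*5*(-4) = -36628*(-25*(-4)) = -36628*100 = -18314*200 = -3662800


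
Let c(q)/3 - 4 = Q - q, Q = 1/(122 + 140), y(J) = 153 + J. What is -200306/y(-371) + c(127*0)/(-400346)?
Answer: 10505113126733/11433081068 ≈ 918.83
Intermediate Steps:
Q = 1/262 ≈ 0.0038168
c(q) = 3147/262 - 3*q (c(q) = 12 + 3*(1/262 - q) = 12 + (3/262 - 3*q) = 3147/262 - 3*q)
-200306/y(-371) + c(127*0)/(-400346) = -200306/(153 - 371) + (3147/262 - 381*0)/(-400346) = -200306/(-218) + (3147/262 - 3*0)*(-1/400346) = -200306*(-1/218) + (3147/262 + 0)*(-1/400346) = 100153/109 + (3147/262)*(-1/400346) = 100153/109 - 3147/104890652 = 10505113126733/11433081068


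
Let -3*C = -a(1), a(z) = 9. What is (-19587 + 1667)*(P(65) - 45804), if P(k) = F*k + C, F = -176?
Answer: 1025758720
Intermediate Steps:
C = 3 (C = -(-1)*9/3 = -⅓*(-9) = 3)
P(k) = 3 - 176*k (P(k) = -176*k + 3 = 3 - 176*k)
(-19587 + 1667)*(P(65) - 45804) = (-19587 + 1667)*((3 - 176*65) - 45804) = -17920*((3 - 11440) - 45804) = -17920*(-11437 - 45804) = -17920*(-57241) = 1025758720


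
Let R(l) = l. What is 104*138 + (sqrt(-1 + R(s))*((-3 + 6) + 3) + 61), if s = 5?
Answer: 14425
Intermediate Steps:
104*138 + (sqrt(-1 + R(s))*((-3 + 6) + 3) + 61) = 104*138 + (sqrt(-1 + 5)*((-3 + 6) + 3) + 61) = 14352 + (sqrt(4)*(3 + 3) + 61) = 14352 + (2*6 + 61) = 14352 + (12 + 61) = 14352 + 73 = 14425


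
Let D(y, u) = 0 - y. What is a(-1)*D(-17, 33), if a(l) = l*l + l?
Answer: 0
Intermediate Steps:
D(y, u) = -y
a(l) = l + l² (a(l) = l² + l = l + l²)
a(-1)*D(-17, 33) = (-(1 - 1))*(-1*(-17)) = -1*0*17 = 0*17 = 0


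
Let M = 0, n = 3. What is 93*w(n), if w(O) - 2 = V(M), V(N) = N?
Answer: 186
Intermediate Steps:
w(O) = 2 (w(O) = 2 + 0 = 2)
93*w(n) = 93*2 = 186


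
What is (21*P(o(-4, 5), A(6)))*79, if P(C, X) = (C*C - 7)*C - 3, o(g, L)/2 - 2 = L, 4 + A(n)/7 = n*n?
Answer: 4384737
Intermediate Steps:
A(n) = -28 + 7*n² (A(n) = -28 + 7*(n*n) = -28 + 7*n²)
o(g, L) = 4 + 2*L
P(C, X) = -3 + C*(-7 + C²) (P(C, X) = (C² - 7)*C - 3 = (-7 + C²)*C - 3 = C*(-7 + C²) - 3 = -3 + C*(-7 + C²))
(21*P(o(-4, 5), A(6)))*79 = (21*(-3 + (4 + 2*5)³ - 7*(4 + 2*5)))*79 = (21*(-3 + (4 + 10)³ - 7*(4 + 10)))*79 = (21*(-3 + 14³ - 7*14))*79 = (21*(-3 + 2744 - 98))*79 = (21*2643)*79 = 55503*79 = 4384737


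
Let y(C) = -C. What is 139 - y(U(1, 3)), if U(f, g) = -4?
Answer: 135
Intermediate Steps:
139 - y(U(1, 3)) = 139 - (-1)*(-4) = 139 - 1*4 = 139 - 4 = 135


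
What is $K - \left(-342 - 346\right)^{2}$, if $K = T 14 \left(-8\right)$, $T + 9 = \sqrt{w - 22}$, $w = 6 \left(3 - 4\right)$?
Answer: $-472336 - 224 i \sqrt{7} \approx -4.7234 \cdot 10^{5} - 592.65 i$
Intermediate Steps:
$w = -6$ ($w = 6 \left(-1\right) = -6$)
$T = -9 + 2 i \sqrt{7}$ ($T = -9 + \sqrt{-6 - 22} = -9 + \sqrt{-28} = -9 + 2 i \sqrt{7} \approx -9.0 + 5.2915 i$)
$K = 1008 - 224 i \sqrt{7}$ ($K = \left(-9 + 2 i \sqrt{7}\right) 14 \left(-8\right) = \left(-126 + 28 i \sqrt{7}\right) \left(-8\right) = 1008 - 224 i \sqrt{7} \approx 1008.0 - 592.65 i$)
$K - \left(-342 - 346\right)^{2} = \left(1008 - 224 i \sqrt{7}\right) - \left(-342 - 346\right)^{2} = \left(1008 - 224 i \sqrt{7}\right) - \left(-688\right)^{2} = \left(1008 - 224 i \sqrt{7}\right) - 473344 = -472336 - 224 i \sqrt{7}$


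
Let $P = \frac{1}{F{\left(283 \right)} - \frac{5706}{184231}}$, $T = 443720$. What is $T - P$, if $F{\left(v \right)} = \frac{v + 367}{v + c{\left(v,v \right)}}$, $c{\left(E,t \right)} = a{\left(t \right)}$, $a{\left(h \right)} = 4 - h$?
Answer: $\frac{26562704177898}{59863663} \approx 4.4372 \cdot 10^{5}$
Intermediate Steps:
$c{\left(E,t \right)} = 4 - t$
$F{\left(v \right)} = \frac{367}{4} + \frac{v}{4}$ ($F{\left(v \right)} = \frac{v + 367}{v - \left(-4 + v\right)} = \frac{367 + v}{4} = \left(367 + v\right) \frac{1}{4} = \frac{367}{4} + \frac{v}{4}$)
$P = \frac{368462}{59863663}$ ($P = \frac{1}{\left(\frac{367}{4} + \frac{1}{4} \cdot 283\right) - \frac{5706}{184231}} = \frac{1}{\left(\frac{367}{4} + \frac{283}{4}\right) - \frac{5706}{184231}} = \frac{1}{\frac{325}{2} - \frac{5706}{184231}} = \frac{1}{\frac{59863663}{368462}} = \frac{368462}{59863663} \approx 0.006155$)
$T - P = 443720 - \frac{368462}{59863663} = \frac{26562704177898}{59863663}$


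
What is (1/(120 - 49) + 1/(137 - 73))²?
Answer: 18225/20647936 ≈ 0.00088265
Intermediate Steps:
(1/(120 - 49) + 1/(137 - 73))² = (1/71 + 1/64)² = (135/4544)² = 18225/20647936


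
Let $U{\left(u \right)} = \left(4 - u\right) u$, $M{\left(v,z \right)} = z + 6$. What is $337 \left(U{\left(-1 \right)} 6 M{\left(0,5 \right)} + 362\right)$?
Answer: $10784$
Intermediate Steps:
$M{\left(v,z \right)} = 6 + z$
$U{\left(u \right)} = u \left(4 - u\right)$
$337 \left(U{\left(-1 \right)} 6 M{\left(0,5 \right)} + 362\right) = 337 \left(- (4 - -1) 6 \left(6 + 5\right) + 362\right) = 337 \left(- (4 + 1) 6 \cdot 11 + 362\right) = 337 \left(\left(-1\right) 5 \cdot 6 \cdot 11 + 362\right) = 337 \left(\left(-5\right) 6 \cdot 11 + 362\right) = 337 \left(\left(-30\right) 11 + 362\right) = 337 \left(-330 + 362\right) = 337 \cdot 32 = 10784$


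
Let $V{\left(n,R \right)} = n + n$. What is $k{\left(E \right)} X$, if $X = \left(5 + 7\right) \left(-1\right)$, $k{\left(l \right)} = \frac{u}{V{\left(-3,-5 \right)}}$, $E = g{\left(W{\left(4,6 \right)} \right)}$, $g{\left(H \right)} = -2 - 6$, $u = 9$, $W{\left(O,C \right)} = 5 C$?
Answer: $18$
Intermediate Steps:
$V{\left(n,R \right)} = 2 n$
$g{\left(H \right)} = -8$ ($g{\left(H \right)} = -2 - 6 = -8$)
$E = -8$
$k{\left(l \right)} = - \frac{3}{2}$ ($k{\left(l \right)} = \frac{9}{2 \left(-3\right)} = \frac{9}{-6} = 9 \left(- \frac{1}{6}\right) = - \frac{3}{2}$)
$X = -12$ ($X = 12 \left(-1\right) = -12$)
$k{\left(E \right)} X = \left(- \frac{3}{2}\right) \left(-12\right) = 18$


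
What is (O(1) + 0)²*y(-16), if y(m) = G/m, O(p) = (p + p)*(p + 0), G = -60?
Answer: 15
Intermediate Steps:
O(p) = 2*p² (O(p) = (2*p)*p = 2*p²)
y(m) = -60/m
(O(1) + 0)²*y(-16) = (2*1² + 0)²*(-60/(-16)) = (2*1 + 0)²*(-60*(-1/16)) = (2 + 0)²*(15/4) = 2²*(15/4) = 4*(15/4) = 15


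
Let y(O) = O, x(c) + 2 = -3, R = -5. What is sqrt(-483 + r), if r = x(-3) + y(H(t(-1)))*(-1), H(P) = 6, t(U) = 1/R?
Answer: I*sqrt(494) ≈ 22.226*I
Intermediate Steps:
x(c) = -5 (x(c) = -2 - 3 = -5)
t(U) = -1/5 (t(U) = 1/(-5) = -1/5)
r = -11 (r = -5 + 6*(-1) = -5 - 6 = -11)
sqrt(-483 + r) = sqrt(-483 - 11) = sqrt(-494) = I*sqrt(494)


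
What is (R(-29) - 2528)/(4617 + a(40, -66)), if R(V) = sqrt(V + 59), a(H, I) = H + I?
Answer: -2528/4591 + sqrt(30)/4591 ≈ -0.54945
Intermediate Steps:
R(V) = sqrt(59 + V)
(R(-29) - 2528)/(4617 + a(40, -66)) = (sqrt(59 - 29) - 2528)/(4617 + (40 - 66)) = (sqrt(30) - 2528)/(4617 - 26) = (-2528 + sqrt(30))/4591 = (-2528 + sqrt(30))*(1/4591) = -2528/4591 + sqrt(30)/4591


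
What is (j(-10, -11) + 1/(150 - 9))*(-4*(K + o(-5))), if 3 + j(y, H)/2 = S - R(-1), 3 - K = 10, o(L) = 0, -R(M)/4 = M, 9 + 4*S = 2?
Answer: -69062/141 ≈ -489.80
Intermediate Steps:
S = -7/4 (S = -9/4 + (¼)*2 = -9/4 + ½ = -7/4 ≈ -1.7500)
R(M) = -4*M
K = -7 (K = 3 - 1*10 = 3 - 10 = -7)
j(y, H) = -35/2 (j(y, H) = -6 + 2*(-7/4 - (-4)*(-1)) = -6 + 2*(-7/4 - 1*4) = -6 + 2*(-7/4 - 4) = -6 + 2*(-23/4) = -6 - 23/2 = -35/2)
(j(-10, -11) + 1/(150 - 9))*(-4*(K + o(-5))) = (-35/2 + 1/(150 - 9))*(-4*(-7 + 0)) = (-35/2 + 1/141)*(-4*(-7)) = (-35/2 + 1/141)*28 = -4933/282*28 = -69062/141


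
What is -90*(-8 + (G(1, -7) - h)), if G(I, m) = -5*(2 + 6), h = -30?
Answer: 1620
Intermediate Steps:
G(I, m) = -40 (G(I, m) = -5*8 = -40)
-90*(-8 + (G(1, -7) - h)) = -90*(-8 + (-40 - 1*(-30))) = -90*(-8 + (-40 + 30)) = -90*(-8 - 10) = -90*(-18) = 1620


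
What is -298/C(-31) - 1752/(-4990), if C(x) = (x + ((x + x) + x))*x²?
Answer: 52565587/148657090 ≈ 0.35360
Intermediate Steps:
C(x) = 4*x³ (C(x) = (x + (2*x + x))*x² = (x + 3*x)*x² = (4*x)*x² = 4*x³)
-298/C(-31) - 1752/(-4990) = -298/(4*(-31)³) - 1752/(-4990) = -298/(4*(-29791)) - 1752*(-1/4990) = -298/(-119164) + 876/2495 = -298*(-1/119164) + 876/2495 = 149/59582 + 876/2495 = 52565587/148657090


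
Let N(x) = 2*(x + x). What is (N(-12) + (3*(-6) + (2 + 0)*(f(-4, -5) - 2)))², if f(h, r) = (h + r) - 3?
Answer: 8836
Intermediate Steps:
f(h, r) = -3 + h + r
N(x) = 4*x (N(x) = 2*(2*x) = 4*x)
(N(-12) + (3*(-6) + (2 + 0)*(f(-4, -5) - 2)))² = (4*(-12) + (3*(-6) + (2 + 0)*((-3 - 4 - 5) - 2)))² = (-48 + (-18 + 2*(-12 - 2)))² = (-48 + (-18 + 2*(-14)))² = (-48 + (-18 - 28))² = (-48 - 46)² = (-94)² = 8836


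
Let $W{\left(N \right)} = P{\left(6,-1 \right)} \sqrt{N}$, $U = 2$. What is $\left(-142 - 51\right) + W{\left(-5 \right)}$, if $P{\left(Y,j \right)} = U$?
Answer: $-193 + 2 i \sqrt{5} \approx -193.0 + 4.4721 i$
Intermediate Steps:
$P{\left(Y,j \right)} = 2$
$W{\left(N \right)} = 2 \sqrt{N}$
$\left(-142 - 51\right) + W{\left(-5 \right)} = \left(-142 - 51\right) + 2 \sqrt{-5} = -193 + 2 i \sqrt{5}$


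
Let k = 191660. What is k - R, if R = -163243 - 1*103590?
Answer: 458493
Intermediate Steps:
R = -266833 (R = -163243 - 103590 = -266833)
k - R = 191660 - 1*(-266833) = 191660 + 266833 = 458493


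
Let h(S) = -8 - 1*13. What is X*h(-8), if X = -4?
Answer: 84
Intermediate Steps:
h(S) = -21 (h(S) = -8 - 13 = -21)
X*h(-8) = -4*(-21) = 84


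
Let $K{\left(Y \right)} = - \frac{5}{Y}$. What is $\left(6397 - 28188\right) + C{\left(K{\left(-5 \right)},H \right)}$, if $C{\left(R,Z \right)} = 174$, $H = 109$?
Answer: $-21617$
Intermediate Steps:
$\left(6397 - 28188\right) + C{\left(K{\left(-5 \right)},H \right)} = \left(6397 - 28188\right) + 174 = -21791 + 174 = -21617$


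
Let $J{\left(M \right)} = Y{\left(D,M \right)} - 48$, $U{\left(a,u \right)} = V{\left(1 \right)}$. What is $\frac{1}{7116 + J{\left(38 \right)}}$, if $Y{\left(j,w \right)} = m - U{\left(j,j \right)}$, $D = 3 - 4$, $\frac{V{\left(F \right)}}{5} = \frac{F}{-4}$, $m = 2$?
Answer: $\frac{4}{28285} \approx 0.00014142$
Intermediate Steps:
$V{\left(F \right)} = - \frac{5 F}{4}$ ($V{\left(F \right)} = 5 \frac{F}{-4} = 5 F \left(- \frac{1}{4}\right) = 5 \left(- \frac{F}{4}\right) = - \frac{5 F}{4}$)
$D = -1$
$U{\left(a,u \right)} = - \frac{5}{4}$ ($U{\left(a,u \right)} = \left(- \frac{5}{4}\right) 1 = - \frac{5}{4}$)
$Y{\left(j,w \right)} = \frac{13}{4}$ ($Y{\left(j,w \right)} = 2 - - \frac{5}{4} = 2 + \frac{5}{4} = \frac{13}{4}$)
$J{\left(M \right)} = - \frac{179}{4}$ ($J{\left(M \right)} = \frac{13}{4} - 48 = - \frac{179}{4}$)
$\frac{1}{7116 + J{\left(38 \right)}} = \frac{1}{7116 - \frac{179}{4}} = \frac{1}{\frac{28285}{4}} = \frac{4}{28285}$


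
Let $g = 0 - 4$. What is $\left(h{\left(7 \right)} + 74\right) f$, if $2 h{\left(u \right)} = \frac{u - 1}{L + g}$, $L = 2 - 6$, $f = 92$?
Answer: $\frac{13547}{2} \approx 6773.5$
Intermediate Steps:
$L = -4$ ($L = 2 - 6 = -4$)
$g = -4$ ($g = 0 - 4 = -4$)
$h{\left(u \right)} = \frac{1}{16} - \frac{u}{16}$ ($h{\left(u \right)} = \frac{\left(u - 1\right) \frac{1}{-4 - 4}}{2} = \frac{\left(-1 + u\right) \frac{1}{-8}}{2} = \frac{\left(-1 + u\right) \left(- \frac{1}{8}\right)}{2} = \frac{\frac{1}{8} - \frac{u}{8}}{2} = \frac{1}{16} - \frac{u}{16}$)
$\left(h{\left(7 \right)} + 74\right) f = \left(\left(\frac{1}{16} - \frac{7}{16}\right) + 74\right) 92 = \left(- \frac{3}{8} + 74\right) 92 = \frac{589}{8} \cdot 92 = \frac{13547}{2}$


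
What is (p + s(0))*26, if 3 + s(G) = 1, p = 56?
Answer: 1404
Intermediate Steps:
s(G) = -2 (s(G) = -3 + 1 = -2)
(p + s(0))*26 = (56 - 2)*26 = 54*26 = 1404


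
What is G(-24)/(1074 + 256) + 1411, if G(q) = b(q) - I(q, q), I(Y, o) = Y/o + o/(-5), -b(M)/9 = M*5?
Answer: 9388521/6650 ≈ 1411.8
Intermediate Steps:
b(M) = -45*M (b(M) = -9*M*5 = -45*M)
I(Y, o) = -o/5 + Y/o (I(Y, o) = Y/o + o*(-⅕) = Y/o - o/5 = -o/5 + Y/o)
G(q) = -1 - 224*q/5 (G(q) = -45*q - (-q/5 + q/q) = -45*q - (-q/5 + 1) = -45*q - (1 - q/5) = -45*q + (-1 + q/5) = -1 - 224*q/5)
G(-24)/(1074 + 256) + 1411 = (-1 - 224/5*(-24))/(1074 + 256) + 1411 = (-1 + 5376/5)/1330 + 1411 = (1/1330)*(5371/5) + 1411 = 5371/6650 + 1411 = 9388521/6650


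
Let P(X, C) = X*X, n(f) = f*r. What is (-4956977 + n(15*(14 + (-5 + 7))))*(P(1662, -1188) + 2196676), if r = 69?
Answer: -24499132669640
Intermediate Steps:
n(f) = 69*f (n(f) = f*69 = 69*f)
P(X, C) = X²
(-4956977 + n(15*(14 + (-5 + 7))))*(P(1662, -1188) + 2196676) = (-4956977 + 69*(15*(14 + (-5 + 7))))*(1662² + 2196676) = (-4956977 + 69*(15*(14 + 2)))*(2762244 + 2196676) = (-4956977 + 69*(15*16))*4958920 = (-4956977 + 69*240)*4958920 = (-4956977 + 16560)*4958920 = -4940417*4958920 = -24499132669640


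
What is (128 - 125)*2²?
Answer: 12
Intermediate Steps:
(128 - 125)*2² = 3*4 = 12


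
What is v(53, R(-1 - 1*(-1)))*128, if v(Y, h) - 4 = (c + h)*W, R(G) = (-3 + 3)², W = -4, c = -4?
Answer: 2560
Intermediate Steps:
R(G) = 0 (R(G) = 0² = 0)
v(Y, h) = 20 - 4*h (v(Y, h) = 4 + (-4 + h)*(-4) = 4 + (16 - 4*h) = 20 - 4*h)
v(53, R(-1 - 1*(-1)))*128 = (20 - 4*0)*128 = (20 + 0)*128 = 20*128 = 2560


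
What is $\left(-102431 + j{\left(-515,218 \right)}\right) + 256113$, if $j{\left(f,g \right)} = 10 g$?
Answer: $155862$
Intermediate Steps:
$\left(-102431 + j{\left(-515,218 \right)}\right) + 256113 = \left(-102431 + 10 \cdot 218\right) + 256113 = \left(-102431 + 2180\right) + 256113 = -100251 + 256113 = 155862$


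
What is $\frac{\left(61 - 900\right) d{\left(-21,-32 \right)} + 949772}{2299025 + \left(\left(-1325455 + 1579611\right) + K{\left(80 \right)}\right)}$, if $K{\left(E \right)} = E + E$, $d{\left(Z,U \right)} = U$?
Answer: $\frac{976620}{2553341} \approx 0.38249$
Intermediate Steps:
$K{\left(E \right)} = 2 E$
$\frac{\left(61 - 900\right) d{\left(-21,-32 \right)} + 949772}{2299025 + \left(\left(-1325455 + 1579611\right) + K{\left(80 \right)}\right)} = \frac{\left(61 - 900\right) \left(-32\right) + 949772}{2299025 + \left(\left(-1325455 + 1579611\right) + 2 \cdot 80\right)} = \frac{\left(-839\right) \left(-32\right) + 949772}{2299025 + \left(254156 + 160\right)} = \frac{26848 + 949772}{2299025 + 254316} = \frac{976620}{2553341}$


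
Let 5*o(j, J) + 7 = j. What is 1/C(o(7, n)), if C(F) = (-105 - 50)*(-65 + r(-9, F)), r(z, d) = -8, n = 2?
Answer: 1/11315 ≈ 8.8378e-5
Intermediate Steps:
o(j, J) = -7/5 + j/5
C(F) = 11315 (C(F) = (-105 - 50)*(-65 - 8) = -155*(-73) = 11315)
1/C(o(7, n)) = 1/11315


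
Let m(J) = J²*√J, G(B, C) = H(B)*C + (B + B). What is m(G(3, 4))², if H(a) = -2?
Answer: -32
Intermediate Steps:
G(B, C) = -2*C + 2*B (G(B, C) = -2*C + (B + B) = -2*C + 2*B)
m(J) = J^(5/2)
m(G(3, 4))² = ((-2*4 + 2*3)^(5/2))² = ((-8 + 6)^(5/2))² = ((-2)^(5/2))² = (4*I*√2)² = -32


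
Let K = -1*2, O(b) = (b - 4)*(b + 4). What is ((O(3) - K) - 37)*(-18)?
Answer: 756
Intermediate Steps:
O(b) = (-4 + b)*(4 + b)
K = -2
((O(3) - K) - 37)*(-18) = (((-16 + 3²) - 1*(-2)) - 37)*(-18) = (((-16 + 9) + 2) - 37)*(-18) = ((-7 + 2) - 37)*(-18) = (-5 - 37)*(-18) = -42*(-18) = 756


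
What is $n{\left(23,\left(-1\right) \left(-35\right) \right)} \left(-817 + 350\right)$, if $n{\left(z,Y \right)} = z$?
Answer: $-10741$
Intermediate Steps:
$n{\left(23,\left(-1\right) \left(-35\right) \right)} \left(-817 + 350\right) = 23 \left(-817 + 350\right) = 23 \left(-467\right) = -10741$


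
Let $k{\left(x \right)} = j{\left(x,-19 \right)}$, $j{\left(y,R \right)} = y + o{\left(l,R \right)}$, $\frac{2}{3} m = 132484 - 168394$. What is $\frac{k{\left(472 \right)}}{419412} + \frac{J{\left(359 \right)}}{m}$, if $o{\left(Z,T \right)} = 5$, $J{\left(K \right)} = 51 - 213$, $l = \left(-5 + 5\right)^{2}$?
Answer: $\frac{55049}{13281380} \approx 0.0041448$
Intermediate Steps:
$l = 0$ ($l = 0^{2} = 0$)
$J{\left(K \right)} = -162$
$m = -53865$ ($m = \frac{3 \left(132484 - 168394\right)}{2} = \frac{3}{2} \left(-35910\right) = -53865$)
$j{\left(y,R \right)} = 5 + y$ ($j{\left(y,R \right)} = y + 5 = 5 + y$)
$k{\left(x \right)} = 5 + x$
$\frac{k{\left(472 \right)}}{419412} + \frac{J{\left(359 \right)}}{m} = \frac{5 + 472}{419412} - \frac{162}{-53865} = 477 \cdot \frac{1}{419412} - - \frac{2}{665} = \frac{159}{139804} + \frac{2}{665} = \frac{55049}{13281380}$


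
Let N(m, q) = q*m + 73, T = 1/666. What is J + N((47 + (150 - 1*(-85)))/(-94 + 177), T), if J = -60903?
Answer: -560426743/9213 ≈ -60830.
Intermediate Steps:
T = 1/666 ≈ 0.0015015
N(m, q) = 73 + m*q (N(m, q) = m*q + 73 = 73 + m*q)
J + N((47 + (150 - 1*(-85)))/(-94 + 177), T) = -60903 + (73 + ((47 + (150 - 1*(-85)))/(-94 + 177))*(1/666)) = -60903 + (73 + ((47 + (150 + 85))/83)*(1/666)) = -60903 + (73 + ((47 + 235)*(1/83))*(1/666)) = -60903 + (73 + (282*(1/83))*(1/666)) = -60903 + (73 + (282/83)*(1/666)) = -60903 + (73 + 47/9213) = -60903 + 672596/9213 = -560426743/9213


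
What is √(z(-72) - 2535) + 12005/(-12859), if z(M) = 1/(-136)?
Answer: -1715/1837 + I*√11721874/68 ≈ -0.93359 + 50.349*I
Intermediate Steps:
z(M) = -1/136
√(z(-72) - 2535) + 12005/(-12859) = √(-1/136 - 2535) + 12005/(-12859) = √(-344761/136) + 12005*(-1/12859) = I*√11721874/68 - 1715/1837 = -1715/1837 + I*√11721874/68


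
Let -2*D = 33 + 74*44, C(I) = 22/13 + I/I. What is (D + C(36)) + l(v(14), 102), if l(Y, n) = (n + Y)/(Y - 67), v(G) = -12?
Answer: -3374613/2054 ≈ -1642.9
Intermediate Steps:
C(I) = 35/13 (C(I) = 22*(1/13) + 1 = 22/13 + 1 = 35/13)
D = -3289/2 (D = -(33 + 74*44)/2 = -(33 + 3256)/2 = -1/2*3289 = -3289/2 ≈ -1644.5)
l(Y, n) = (Y + n)/(-67 + Y)
(D + C(36)) + l(v(14), 102) = (-3289/2 + 35/13) + (-12 + 102)/(-67 - 12) = -42687/26 + 90/(-79) = -42687/26 - 1/79*90 = -42687/26 - 90/79 = -3374613/2054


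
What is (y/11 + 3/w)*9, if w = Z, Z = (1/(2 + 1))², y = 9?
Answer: 2754/11 ≈ 250.36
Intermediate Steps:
Z = ⅑ (Z = (1/3)² = (⅓)² = ⅑ ≈ 0.11111)
w = ⅑ ≈ 0.11111
(y/11 + 3/w)*9 = (9/11 + 3/(⅑))*9 = (9*(1/11) + 3*9)*9 = (9/11 + 27)*9 = (306/11)*9 = 2754/11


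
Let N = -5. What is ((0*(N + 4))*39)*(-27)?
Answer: 0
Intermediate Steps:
((0*(N + 4))*39)*(-27) = ((0*(-5 + 4))*39)*(-27) = ((0*(-1))*39)*(-27) = (0*39)*(-27) = 0*(-27) = 0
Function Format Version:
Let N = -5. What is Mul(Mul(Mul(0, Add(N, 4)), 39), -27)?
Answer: 0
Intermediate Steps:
Mul(Mul(Mul(0, Add(N, 4)), 39), -27) = Mul(Mul(Mul(0, Add(-5, 4)), 39), -27) = Mul(Mul(Mul(0, -1), 39), -27) = Mul(Mul(0, 39), -27) = Mul(0, -27) = 0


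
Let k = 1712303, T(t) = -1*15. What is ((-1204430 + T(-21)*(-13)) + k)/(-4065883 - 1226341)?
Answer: -127017/1323056 ≈ -0.096003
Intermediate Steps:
T(t) = -15
((-1204430 + T(-21)*(-13)) + k)/(-4065883 - 1226341) = ((-1204430 - 15*(-13)) + 1712303)/(-4065883 - 1226341) = ((-1204430 + 195) + 1712303)/(-5292224) = (-1204235 + 1712303)*(-1/5292224) = 508068*(-1/5292224) = -127017/1323056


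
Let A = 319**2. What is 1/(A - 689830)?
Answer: -1/588069 ≈ -1.7005e-6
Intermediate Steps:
A = 101761
1/(A - 689830) = 1/(101761 - 689830) = 1/(-588069) = -1/588069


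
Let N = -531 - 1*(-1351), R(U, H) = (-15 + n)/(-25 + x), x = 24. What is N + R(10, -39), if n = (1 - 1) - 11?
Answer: 846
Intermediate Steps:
n = -11 (n = 0 - 11 = -11)
R(U, H) = 26 (R(U, H) = (-15 - 11)/(-25 + 24) = -26/(-1) = -26*(-1) = 26)
N = 820 (N = -531 + 1351 = 820)
N + R(10, -39) = 820 + 26 = 846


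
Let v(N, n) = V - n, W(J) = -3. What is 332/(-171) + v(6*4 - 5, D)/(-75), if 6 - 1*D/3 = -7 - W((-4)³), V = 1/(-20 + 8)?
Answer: -26341/17100 ≈ -1.5404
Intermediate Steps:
V = -1/12 (V = 1/(-12) = -1/12 ≈ -0.083333)
D = 30 (D = 18 - 3*(-7 - 1*(-3)) = 18 - 3*(-7 + 3) = 18 - 3*(-4) = 18 + 12 = 30)
v(N, n) = -1/12 - n
332/(-171) + v(6*4 - 5, D)/(-75) = 332/(-171) + (-1/12 - 1*30)/(-75) = 332*(-1/171) + (-1/12 - 30)*(-1/75) = -332/171 - 361/12*(-1/75) = -332/171 + 361/900 = -26341/17100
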